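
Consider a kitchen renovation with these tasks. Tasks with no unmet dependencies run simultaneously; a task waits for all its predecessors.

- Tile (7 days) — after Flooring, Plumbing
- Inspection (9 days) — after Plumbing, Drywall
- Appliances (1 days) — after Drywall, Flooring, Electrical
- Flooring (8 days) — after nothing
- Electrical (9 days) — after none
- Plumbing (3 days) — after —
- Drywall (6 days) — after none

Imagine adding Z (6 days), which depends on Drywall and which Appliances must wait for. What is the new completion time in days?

15

Originally the job takes 15 days.
With Z inserted, Appliances now waits for max(Drywall, Flooring, Electrical, Z).
New critical path: Drywall→Inspection = 6+9 = 15 ⇒ 15 days.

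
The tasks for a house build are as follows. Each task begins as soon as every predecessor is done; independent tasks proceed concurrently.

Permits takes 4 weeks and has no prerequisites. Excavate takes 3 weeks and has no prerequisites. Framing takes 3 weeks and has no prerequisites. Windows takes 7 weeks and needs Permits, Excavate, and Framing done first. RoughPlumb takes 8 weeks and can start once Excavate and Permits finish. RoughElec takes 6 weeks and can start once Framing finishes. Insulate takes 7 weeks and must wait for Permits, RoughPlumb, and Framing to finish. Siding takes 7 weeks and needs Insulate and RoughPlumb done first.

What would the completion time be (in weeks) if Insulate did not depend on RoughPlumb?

With the dependency in place, Permits→RoughPlumb→Insulate→Siding = 4+8+7+7 = 26 sets the finish at 26 weeks.
Without RoughPlumb→Insulate, Insulate's earliest start moves from 12 to 4.
New critical path: Permits→RoughPlumb→Siding = 4+8+7 = 19 ⇒ 19 weeks.

19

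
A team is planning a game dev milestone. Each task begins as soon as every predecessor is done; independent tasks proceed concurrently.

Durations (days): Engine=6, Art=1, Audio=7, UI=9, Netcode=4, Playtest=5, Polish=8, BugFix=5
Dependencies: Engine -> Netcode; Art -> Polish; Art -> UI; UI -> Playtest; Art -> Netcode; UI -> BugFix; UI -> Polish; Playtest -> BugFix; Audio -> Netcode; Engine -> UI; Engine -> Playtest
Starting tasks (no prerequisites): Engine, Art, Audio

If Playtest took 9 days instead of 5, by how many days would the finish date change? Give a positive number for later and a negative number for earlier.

4

Actual critical path: Engine→UI→Playtest→BugFix = 6+9+5+5 = 25 ⇒ 25 days.
Since Playtest is critical, the +4 change carries straight to that chain (now 29 days).
No other chain overtakes it, so the finish is 29 days.
Change in finish: 29 − 25 = +4 days.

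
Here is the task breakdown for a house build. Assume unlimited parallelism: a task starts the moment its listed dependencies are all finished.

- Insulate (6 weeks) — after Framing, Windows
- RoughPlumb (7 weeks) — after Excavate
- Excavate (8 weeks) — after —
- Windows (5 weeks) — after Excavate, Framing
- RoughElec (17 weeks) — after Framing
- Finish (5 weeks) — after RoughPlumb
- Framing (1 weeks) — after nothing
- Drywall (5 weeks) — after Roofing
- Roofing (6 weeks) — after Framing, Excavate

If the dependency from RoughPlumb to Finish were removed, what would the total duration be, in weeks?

19

Original critical path: Excavate→RoughPlumb→Finish = 8+7+5 = 20 ⇒ 20 weeks.
Without RoughPlumb→Finish, Finish's earliest start moves from 15 to 0.
New critical path: Excavate→Roofing→Drywall = 8+6+5 = 19 ⇒ 19 weeks.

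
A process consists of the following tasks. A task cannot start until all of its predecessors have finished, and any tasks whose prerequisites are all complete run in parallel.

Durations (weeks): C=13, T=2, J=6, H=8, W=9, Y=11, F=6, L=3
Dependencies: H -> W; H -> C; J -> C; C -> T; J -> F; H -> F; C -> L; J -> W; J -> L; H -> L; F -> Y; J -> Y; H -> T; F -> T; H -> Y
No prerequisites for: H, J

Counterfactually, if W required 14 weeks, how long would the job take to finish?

Critical path before the change: H→F→Y = 8+6+11 = 25 giving 25 weeks.
W is off the critical path — its longest chain is 17 weeks, giving 8 of slack.
That remains the longest chain; total 25 weeks.

25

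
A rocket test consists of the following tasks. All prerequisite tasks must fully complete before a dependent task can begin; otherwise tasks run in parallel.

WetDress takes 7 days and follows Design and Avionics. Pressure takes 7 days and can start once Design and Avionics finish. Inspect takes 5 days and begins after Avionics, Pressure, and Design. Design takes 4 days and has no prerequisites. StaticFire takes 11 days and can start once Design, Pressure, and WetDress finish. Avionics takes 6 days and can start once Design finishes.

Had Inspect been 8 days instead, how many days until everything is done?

28

As given, the longest chain is Design→Avionics→Pressure→StaticFire = 4+6+7+11 = 28, so the finish is 28 days.
Inspect has 6 days of float (longest path through it is 22).
No other chain overtakes it, so the finish is 28 days.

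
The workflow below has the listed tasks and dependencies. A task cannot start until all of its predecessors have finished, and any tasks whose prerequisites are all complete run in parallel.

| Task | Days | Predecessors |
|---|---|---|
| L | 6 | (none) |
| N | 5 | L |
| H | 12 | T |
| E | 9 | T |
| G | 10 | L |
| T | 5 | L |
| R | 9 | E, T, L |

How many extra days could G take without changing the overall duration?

13

L→T→E→R = 6+5+9+9 = 29 sets the makespan at 29 days.
Longest path through G: 16 days (earliest finish 16, latest finish 29).
Float = 29 − 16 = 13.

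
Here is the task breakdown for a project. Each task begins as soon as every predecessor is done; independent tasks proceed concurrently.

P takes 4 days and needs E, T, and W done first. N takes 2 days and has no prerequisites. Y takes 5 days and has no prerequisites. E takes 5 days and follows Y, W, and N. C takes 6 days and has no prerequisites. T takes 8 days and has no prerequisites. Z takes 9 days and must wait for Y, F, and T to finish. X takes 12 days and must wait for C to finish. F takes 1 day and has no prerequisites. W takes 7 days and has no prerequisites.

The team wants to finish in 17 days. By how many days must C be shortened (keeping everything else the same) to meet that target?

Current finish: 18 days; target: 17.
C is on every critical path, so each day cut from C cuts the finish by one (this holds down to a finish of 17).
Need 18 − 17 = 1 day off C → C becomes 5 days, finish becomes 17.

1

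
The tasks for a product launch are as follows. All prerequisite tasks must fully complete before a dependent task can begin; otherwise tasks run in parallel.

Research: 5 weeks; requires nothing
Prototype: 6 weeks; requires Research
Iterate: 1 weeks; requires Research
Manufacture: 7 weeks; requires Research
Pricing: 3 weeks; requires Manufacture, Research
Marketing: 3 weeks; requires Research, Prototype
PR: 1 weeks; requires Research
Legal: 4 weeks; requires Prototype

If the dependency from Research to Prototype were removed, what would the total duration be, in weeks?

15

Original critical path: Research→Prototype→Legal = 5+6+4 = 15 ⇒ 15 weeks.
Without Research→Prototype, Prototype's earliest start moves from 5 to 0.
The longest chain is now Research→Manufacture→Pricing = 5+7+3 = 15, so the project takes 15 weeks.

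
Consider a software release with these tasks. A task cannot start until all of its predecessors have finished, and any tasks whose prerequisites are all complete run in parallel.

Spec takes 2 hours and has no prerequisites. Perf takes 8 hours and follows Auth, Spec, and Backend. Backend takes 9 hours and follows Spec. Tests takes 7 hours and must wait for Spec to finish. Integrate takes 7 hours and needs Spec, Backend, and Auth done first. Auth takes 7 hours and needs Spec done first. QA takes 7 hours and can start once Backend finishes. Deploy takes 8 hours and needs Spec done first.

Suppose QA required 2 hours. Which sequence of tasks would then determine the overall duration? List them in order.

Spec, Backend, Perf

Critical path before the change: Spec→Backend→Perf = 2+9+8 = 19 giving 19 hours.
QA has 1 hour of float (longest path through it is 18).
No other chain overtakes it, so the finish is 19 hours.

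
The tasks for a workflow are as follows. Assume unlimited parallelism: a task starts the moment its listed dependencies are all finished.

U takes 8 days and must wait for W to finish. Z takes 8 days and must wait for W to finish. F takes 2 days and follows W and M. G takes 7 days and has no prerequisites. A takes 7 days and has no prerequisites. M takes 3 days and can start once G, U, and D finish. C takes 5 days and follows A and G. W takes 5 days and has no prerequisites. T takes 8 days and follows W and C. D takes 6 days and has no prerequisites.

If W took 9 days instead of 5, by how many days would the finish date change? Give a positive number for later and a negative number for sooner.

2

The binding path is G→C→T = 7+5+8 = 20; finish at 20 days.
W is off the critical path — its longest chain is 18 days, giving 2 of slack.
The binding chain switches to W→U→M→F = 9+8+3+2 = 22; finish 22 days.
Change in finish: 22 − 20 = +2 days.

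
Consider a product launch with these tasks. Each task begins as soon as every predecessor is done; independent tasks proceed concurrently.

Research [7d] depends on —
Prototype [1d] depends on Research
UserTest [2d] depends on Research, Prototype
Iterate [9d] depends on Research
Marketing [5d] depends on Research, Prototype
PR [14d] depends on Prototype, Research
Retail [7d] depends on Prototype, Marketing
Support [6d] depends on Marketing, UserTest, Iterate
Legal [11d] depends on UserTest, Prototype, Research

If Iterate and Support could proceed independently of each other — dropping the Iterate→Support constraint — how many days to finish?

Original critical path: Research→Prototype→PR = 7+1+14 = 22 ⇒ 22 days.
Without Iterate→Support, Support's earliest start moves from 16 to 13.
After: Research→Prototype→PR = 7+1+14 = 22 → 22 days.

22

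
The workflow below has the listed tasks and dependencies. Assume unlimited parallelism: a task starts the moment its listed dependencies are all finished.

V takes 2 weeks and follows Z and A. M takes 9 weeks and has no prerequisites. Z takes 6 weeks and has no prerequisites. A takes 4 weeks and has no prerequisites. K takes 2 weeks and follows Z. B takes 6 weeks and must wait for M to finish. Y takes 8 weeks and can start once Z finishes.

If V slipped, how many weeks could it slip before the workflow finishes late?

The longest chain is M→B = 9+6 = 15; overall finish 15 weeks.
Longest path through V: 8 weeks (earliest finish 8, latest finish 15).
Slack of V = 13 − 6 = 7 weeks.

7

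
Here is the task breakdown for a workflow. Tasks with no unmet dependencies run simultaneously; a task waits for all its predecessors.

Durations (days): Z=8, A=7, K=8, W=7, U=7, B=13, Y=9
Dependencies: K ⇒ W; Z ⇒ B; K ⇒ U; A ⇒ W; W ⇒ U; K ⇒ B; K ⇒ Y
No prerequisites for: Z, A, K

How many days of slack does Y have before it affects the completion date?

5

Critical path: K→W→U = 8+7+7 = 22, so the finish is 22 days.
Y finishes as early as 17 and must finish by 22.
Float = 22 − 17 = 5.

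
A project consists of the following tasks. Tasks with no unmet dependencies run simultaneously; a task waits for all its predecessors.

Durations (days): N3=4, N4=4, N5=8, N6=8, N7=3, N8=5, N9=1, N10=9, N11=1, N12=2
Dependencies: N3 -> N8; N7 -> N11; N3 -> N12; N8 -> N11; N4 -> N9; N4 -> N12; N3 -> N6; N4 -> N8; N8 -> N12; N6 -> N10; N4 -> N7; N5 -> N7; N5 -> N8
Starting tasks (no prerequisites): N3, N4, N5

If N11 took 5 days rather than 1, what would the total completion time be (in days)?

Actual critical path: N3→N6→N10 = 4+8+9 = 21 ⇒ 21 days.
N11 is off the critical path — its longest chain is 14 days, giving 7 of slack.
The critical path is still N3→N6→N10; finish is now 21 days.

21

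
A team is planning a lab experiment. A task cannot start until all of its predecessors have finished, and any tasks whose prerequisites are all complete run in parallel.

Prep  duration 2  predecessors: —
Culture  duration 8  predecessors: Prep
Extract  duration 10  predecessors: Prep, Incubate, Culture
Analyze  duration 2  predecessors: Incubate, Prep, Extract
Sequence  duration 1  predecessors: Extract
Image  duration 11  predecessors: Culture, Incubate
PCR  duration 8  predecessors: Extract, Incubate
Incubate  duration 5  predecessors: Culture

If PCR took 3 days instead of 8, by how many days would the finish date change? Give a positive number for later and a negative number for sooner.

As given, the longest chain is Prep→Culture→Incubate→Extract→PCR = 2+8+5+10+8 = 33, so the finish is 33 days.
PCR lies on that path, so at 3 days the path becomes 28 days.
That remains the longest chain; total 28 days.
Change in finish: 28 − 33 = -5 days.

-5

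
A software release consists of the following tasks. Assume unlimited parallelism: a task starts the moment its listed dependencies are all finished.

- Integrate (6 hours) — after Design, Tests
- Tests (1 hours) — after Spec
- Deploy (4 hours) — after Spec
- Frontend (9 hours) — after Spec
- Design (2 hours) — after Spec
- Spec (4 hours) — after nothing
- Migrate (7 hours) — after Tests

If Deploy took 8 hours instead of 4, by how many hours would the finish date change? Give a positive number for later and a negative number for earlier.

0

Critical path before the change: Spec→Frontend = 4+9 = 13 giving 13 hours.
Deploy is off the critical path — its longest chain is 8 hours, giving 5 of slack.
That remains the longest chain; total 13 hours.
Change in finish: 13 − 13 = +0 hours.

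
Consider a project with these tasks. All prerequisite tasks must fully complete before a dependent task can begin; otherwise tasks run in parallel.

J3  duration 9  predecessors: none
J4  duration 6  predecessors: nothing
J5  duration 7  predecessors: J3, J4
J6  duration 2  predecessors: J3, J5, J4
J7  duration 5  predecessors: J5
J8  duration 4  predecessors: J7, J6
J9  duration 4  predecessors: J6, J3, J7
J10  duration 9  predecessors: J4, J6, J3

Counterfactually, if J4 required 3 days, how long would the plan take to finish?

Baseline: J3→J5→J6→J10 = 9+7+2+9 = 27 → 27 days.
J4 is off the critical path — its longest chain is 24 days, giving 3 of slack.
That remains the longest chain; total 27 days.

27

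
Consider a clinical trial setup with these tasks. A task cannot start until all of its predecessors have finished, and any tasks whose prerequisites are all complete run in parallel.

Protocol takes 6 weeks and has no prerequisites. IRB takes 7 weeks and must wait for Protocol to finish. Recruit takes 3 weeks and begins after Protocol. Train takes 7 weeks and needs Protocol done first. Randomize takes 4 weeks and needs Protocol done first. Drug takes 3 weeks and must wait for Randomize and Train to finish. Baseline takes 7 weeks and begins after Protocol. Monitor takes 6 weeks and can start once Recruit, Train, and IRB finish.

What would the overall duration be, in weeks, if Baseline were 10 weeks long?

19

Actual critical path: Protocol→IRB→Monitor = 6+7+6 = 19 ⇒ 19 weeks.
Baseline is off the critical path — its longest chain is 13 weeks, giving 6 of slack.
That remains the longest chain; total 19 weeks.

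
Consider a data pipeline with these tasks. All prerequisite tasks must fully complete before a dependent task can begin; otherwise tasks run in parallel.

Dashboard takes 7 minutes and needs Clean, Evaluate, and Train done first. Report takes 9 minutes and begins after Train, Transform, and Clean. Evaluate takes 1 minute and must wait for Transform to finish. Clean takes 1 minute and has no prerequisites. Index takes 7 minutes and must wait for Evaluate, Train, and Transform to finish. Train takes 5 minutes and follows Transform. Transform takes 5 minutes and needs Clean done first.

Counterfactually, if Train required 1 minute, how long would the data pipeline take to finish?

As given, the longest chain is Clean→Transform→Train→Report = 1+5+5+9 = 20, so the finish is 20 minutes.
Train lies on that path, so at 1 minute the path becomes 16 minutes.
No other chain overtakes it, so the finish is 16 minutes.

16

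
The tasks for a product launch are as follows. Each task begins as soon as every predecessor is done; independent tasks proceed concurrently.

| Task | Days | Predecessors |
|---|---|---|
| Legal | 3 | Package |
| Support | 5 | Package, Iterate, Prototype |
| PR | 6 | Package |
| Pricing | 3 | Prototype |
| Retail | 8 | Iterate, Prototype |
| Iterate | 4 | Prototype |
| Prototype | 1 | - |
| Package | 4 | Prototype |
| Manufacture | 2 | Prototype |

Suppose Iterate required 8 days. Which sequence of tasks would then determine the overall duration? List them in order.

As given, the longest chain is Prototype→Iterate→Retail = 1+4+8 = 13, so the finish is 13 days.
Since Iterate is critical, the +4 change carries straight to that chain (now 17 days).
No other chain overtakes it, so the finish is 17 days.

Prototype, Iterate, Retail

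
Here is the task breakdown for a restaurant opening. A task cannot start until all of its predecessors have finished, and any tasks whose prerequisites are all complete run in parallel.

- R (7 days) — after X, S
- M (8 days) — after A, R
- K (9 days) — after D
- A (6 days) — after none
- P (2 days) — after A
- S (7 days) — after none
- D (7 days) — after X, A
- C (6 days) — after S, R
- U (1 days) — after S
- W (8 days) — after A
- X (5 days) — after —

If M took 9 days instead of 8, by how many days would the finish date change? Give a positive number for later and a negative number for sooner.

1

Actual critical path: S→R→M = 7+7+8 = 22 ⇒ 22 days.
M lies on that path, so at 9 days the path becomes 23 days.
That remains the longest chain; total 23 days.
Change in finish: 23 − 22 = +1 days.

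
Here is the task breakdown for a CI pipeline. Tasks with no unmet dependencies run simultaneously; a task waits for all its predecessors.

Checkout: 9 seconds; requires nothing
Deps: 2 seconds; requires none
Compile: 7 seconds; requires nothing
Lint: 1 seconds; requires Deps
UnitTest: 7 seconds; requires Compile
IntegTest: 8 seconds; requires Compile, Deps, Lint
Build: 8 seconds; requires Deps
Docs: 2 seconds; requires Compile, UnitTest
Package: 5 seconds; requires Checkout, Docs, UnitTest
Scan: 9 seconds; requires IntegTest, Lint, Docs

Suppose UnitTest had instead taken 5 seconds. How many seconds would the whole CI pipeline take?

Baseline: Compile→UnitTest→Docs→Scan = 7+7+2+9 = 25 → 25 seconds.
UnitTest is on the critical path; changing it to 5 makes that path 23 seconds.
The binding chain switches to Compile→IntegTest→Scan = 7+8+9 = 24; finish 24 seconds.

24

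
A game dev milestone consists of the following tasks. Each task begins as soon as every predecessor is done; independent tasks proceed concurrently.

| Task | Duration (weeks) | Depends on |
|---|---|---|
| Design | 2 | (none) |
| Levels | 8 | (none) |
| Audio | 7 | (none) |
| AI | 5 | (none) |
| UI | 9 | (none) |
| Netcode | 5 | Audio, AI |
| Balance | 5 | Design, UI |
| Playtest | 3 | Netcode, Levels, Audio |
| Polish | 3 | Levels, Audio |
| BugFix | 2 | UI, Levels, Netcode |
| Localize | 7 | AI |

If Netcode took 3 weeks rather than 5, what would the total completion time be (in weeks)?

Baseline: Audio→Netcode→Playtest = 7+5+3 = 15 → 15 weeks.
Netcode is on the critical path; changing it to 3 makes that path 13 weeks.
Now UI→Balance = 9+5 = 14 is longest, so the finish becomes 14 weeks.

14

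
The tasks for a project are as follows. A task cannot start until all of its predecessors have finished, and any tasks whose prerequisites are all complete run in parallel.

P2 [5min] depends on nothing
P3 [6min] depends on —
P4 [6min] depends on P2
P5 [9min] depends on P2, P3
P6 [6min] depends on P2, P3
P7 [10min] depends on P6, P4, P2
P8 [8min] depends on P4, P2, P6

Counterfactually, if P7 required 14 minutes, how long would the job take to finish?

The binding path is P3→P6→P7 = 6+6+10 = 22; finish at 22 minutes.
Since P7 is critical, the +4 change carries straight to that chain (now 26 minutes).
That remains the longest chain; total 26 minutes.

26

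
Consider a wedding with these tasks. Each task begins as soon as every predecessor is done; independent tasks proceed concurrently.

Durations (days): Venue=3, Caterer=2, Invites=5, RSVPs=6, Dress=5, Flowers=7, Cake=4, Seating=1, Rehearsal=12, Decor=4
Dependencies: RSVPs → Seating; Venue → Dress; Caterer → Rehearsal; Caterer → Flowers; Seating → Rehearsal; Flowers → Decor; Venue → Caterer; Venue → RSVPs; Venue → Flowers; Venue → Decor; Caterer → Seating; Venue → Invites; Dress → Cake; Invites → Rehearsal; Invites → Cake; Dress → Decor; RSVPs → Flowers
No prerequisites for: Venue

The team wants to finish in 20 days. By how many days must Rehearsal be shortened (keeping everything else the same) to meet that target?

2

Current finish: 22 days; target: 20.
Rehearsal is on every critical path, so each day cut from Rehearsal cuts the finish by one (this holds down to a finish of 20).
Need 22 − 20 = 2 days off Rehearsal → Rehearsal becomes 10 days, finish becomes 20.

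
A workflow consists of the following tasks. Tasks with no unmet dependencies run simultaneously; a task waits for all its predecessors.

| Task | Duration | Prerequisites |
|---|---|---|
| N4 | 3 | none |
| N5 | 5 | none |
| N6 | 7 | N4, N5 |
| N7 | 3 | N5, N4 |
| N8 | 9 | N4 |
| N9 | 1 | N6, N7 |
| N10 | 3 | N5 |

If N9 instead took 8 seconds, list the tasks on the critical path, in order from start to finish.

The binding path is N5→N6→N9 = 5+7+1 = 13; finish at 13 seconds.
N9 is on the critical path; changing it to 8 makes that path 20 seconds.
No other chain overtakes it, so the finish is 20 seconds.

N5, N6, N9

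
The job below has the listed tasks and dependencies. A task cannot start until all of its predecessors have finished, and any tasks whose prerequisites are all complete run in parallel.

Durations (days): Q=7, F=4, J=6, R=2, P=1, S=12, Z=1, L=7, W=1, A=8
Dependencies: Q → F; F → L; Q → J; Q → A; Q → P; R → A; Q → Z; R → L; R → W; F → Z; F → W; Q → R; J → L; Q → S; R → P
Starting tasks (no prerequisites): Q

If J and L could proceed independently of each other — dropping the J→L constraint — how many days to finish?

19

Before: longest chain Q→J→L = 7+6+7 = 20, finish 20.
Without J→L, L's earliest start moves from 13 to 11.
After: Q→S = 7+12 = 19 → 19 days.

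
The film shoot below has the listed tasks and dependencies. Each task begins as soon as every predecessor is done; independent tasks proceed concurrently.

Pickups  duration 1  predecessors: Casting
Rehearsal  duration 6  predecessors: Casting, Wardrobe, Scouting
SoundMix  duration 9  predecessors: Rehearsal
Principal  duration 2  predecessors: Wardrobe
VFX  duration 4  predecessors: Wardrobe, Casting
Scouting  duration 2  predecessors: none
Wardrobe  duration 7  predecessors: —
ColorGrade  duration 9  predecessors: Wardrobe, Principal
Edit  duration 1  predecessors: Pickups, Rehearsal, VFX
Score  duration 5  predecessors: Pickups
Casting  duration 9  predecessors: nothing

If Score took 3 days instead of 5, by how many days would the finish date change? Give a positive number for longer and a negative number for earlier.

0

As given, the longest chain is Casting→Rehearsal→SoundMix = 9+6+9 = 24, so the finish is 24 days.
The longest path through Score is only 15 days, so Score has float 9.
The critical path is still Casting→Rehearsal→SoundMix; finish is now 24 days.
Change in finish: 24 − 24 = +0 days.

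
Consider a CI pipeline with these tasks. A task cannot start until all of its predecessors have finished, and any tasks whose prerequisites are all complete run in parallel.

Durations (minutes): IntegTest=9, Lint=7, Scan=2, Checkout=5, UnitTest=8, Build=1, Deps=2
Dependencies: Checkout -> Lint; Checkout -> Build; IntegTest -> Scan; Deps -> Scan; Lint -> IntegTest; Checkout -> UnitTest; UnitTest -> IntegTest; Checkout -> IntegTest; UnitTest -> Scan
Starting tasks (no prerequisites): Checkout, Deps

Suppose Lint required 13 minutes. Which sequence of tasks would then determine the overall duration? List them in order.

The binding path is Checkout→UnitTest→IntegTest→Scan = 5+8+9+2 = 24; finish at 24 minutes.
The longest path through Lint is only 23 minutes, so Lint has float 1.
New critical path: Checkout→Lint→IntegTest→Scan = 5+13+9+2 = 29 ⇒ 29 minutes.

Checkout, Lint, IntegTest, Scan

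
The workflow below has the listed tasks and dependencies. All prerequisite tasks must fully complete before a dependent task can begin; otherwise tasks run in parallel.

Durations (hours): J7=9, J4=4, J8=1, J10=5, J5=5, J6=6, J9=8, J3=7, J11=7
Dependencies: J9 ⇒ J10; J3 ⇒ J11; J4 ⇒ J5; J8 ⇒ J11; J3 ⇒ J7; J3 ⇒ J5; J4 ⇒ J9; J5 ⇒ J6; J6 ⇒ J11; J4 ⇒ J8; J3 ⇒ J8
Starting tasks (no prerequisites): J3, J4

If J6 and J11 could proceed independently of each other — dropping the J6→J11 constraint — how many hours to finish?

18

Original critical path: J3→J5→J6→J11 = 7+5+6+7 = 25 ⇒ 25 hours.
Without J6→J11, J11's earliest start moves from 18 to 8.
New critical path: J3→J5→J6 = 7+5+6 = 18 ⇒ 18 hours.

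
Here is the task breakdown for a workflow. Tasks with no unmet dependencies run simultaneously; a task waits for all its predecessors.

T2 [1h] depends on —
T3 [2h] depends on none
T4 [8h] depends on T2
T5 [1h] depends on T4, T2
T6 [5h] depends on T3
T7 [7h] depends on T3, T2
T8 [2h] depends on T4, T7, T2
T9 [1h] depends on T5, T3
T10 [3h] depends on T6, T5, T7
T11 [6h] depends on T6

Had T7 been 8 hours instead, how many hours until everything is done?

Actual critical path: T2→T4→T5→T10 = 1+8+1+3 = 13 ⇒ 13 hours.
T7 has 1 hour of float (longest path through it is 12).
That remains the longest chain; total 13 hours.

13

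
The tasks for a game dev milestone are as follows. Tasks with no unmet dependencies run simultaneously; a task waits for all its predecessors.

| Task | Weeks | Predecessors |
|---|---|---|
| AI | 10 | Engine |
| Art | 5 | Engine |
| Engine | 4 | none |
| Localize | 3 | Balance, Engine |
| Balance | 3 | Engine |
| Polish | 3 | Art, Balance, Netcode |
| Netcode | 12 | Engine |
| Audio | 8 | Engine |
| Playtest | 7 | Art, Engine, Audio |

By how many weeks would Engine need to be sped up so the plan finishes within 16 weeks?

3

Current finish: 19 weeks; target: 16.
Engine is on every critical path, so each week cut from Engine cuts the finish by one (this holds down to a finish of 16).
Need 19 − 16 = 3 weeks off Engine → Engine becomes 1 week, finish becomes 16.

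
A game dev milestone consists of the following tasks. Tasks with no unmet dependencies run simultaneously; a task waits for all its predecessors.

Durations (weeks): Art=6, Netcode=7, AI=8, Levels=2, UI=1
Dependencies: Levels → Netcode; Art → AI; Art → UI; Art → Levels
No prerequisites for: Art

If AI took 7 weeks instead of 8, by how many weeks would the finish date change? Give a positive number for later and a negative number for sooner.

0

The binding path is Art→Levels→Netcode = 6+2+7 = 15; finish at 15 weeks.
AI has 1 week of float (longest path through it is 14).
No other chain overtakes it, so the finish is 15 weeks.
Change in finish: 15 − 15 = +0 weeks.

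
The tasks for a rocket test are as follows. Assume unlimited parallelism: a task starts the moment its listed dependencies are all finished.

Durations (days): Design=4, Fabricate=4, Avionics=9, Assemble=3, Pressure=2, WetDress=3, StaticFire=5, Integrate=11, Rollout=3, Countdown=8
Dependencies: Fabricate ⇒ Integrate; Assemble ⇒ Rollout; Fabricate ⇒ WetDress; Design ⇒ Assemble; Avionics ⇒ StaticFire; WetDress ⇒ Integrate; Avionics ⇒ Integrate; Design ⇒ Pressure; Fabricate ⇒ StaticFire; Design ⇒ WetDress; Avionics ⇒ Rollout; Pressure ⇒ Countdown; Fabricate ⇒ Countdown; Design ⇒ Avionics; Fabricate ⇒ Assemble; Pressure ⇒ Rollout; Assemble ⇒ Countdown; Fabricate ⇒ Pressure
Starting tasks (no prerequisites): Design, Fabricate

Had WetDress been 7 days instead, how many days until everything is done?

Actual critical path: Design→Avionics→Integrate = 4+9+11 = 24 ⇒ 24 days.
The longest path through WetDress is only 18 days, so WetDress has float 6.
No other chain overtakes it, so the finish is 24 days.

24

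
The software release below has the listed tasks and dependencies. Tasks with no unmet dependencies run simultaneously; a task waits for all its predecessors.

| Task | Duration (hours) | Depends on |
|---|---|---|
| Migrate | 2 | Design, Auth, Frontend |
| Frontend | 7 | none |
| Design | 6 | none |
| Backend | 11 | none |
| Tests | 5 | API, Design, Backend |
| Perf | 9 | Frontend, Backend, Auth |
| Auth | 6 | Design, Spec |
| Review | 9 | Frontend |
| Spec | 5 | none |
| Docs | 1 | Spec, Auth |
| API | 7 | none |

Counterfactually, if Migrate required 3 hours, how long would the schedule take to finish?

The binding path is Design→Auth→Perf = 6+6+9 = 21; finish at 21 hours.
The longest path through Migrate is only 14 hours, so Migrate has float 7.
The critical path is still Design→Auth→Perf; finish is now 21 hours.

21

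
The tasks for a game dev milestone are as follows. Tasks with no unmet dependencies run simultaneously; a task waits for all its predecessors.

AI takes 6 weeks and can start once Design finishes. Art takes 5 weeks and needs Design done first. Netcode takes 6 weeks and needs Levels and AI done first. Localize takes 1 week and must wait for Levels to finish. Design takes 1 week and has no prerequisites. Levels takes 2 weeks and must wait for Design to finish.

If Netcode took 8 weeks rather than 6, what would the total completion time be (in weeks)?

15

Baseline: Design→AI→Netcode = 1+6+6 = 13 → 13 weeks.
Since Netcode is critical, the +2 change carries straight to that chain (now 15 weeks).
No other chain overtakes it, so the finish is 15 weeks.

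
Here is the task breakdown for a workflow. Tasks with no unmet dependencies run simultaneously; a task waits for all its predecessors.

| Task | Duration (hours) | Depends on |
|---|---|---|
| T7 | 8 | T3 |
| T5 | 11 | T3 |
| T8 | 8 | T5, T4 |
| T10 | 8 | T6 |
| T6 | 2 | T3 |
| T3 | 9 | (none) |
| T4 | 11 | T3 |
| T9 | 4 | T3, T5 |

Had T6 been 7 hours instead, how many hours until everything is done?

The binding path is T3→T4→T8 = 9+11+8 = 28; finish at 28 hours.
The longest path through T6 is only 19 hours, so T6 has float 9.
The critical path is still T3→T4→T8; finish is now 28 hours.

28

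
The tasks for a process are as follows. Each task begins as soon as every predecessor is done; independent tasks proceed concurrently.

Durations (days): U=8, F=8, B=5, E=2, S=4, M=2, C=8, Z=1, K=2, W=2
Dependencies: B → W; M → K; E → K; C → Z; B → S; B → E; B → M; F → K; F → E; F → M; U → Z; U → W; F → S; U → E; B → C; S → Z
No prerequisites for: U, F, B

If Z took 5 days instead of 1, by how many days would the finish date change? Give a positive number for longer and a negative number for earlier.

4

Critical path before the change: B→C→Z = 5+8+1 = 14 giving 14 days.
Since Z is critical, the +4 change carries straight to that chain (now 18 days).
That remains the longest chain; total 18 days.
Change in finish: 18 − 14 = +4 days.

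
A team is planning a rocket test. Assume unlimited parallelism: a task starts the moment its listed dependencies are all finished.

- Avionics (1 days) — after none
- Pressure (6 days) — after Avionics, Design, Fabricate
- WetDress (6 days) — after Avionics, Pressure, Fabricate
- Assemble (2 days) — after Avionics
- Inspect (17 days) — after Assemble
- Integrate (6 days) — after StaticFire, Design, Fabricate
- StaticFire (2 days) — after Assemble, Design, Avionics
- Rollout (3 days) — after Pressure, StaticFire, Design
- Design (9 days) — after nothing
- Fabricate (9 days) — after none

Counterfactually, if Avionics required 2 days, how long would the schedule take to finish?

21

Baseline: Design→Pressure→WetDress = 9+6+6 = 21 → 21 days.
The longest path through Avionics is only 20 days, so Avionics has float 1.
That remains the longest chain; total 21 days.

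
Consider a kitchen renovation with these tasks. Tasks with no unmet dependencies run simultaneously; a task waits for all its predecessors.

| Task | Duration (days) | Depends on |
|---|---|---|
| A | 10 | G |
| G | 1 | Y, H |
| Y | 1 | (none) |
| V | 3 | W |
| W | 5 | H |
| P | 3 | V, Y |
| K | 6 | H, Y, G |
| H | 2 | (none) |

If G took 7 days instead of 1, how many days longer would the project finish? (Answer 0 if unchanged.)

Baseline: H→G→A = 2+1+10 = 13 → 13 days.
G lies on that path, so at 7 days the path becomes 19 days.
No other chain overtakes it, so the finish is 19 days.
Change in finish: 19 − 13 = +6 days.

6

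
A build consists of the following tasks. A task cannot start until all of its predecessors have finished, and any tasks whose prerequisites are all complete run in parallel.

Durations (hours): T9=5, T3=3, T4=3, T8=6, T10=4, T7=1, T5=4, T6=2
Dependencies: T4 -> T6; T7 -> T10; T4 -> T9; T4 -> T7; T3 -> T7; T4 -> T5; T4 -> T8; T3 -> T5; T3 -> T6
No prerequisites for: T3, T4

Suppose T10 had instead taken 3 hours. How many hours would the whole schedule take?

As given, the longest chain is T4→T8 = 3+6 = 9, so the finish is 9 hours.
T10 is off the critical path — its longest chain is 8 hours, giving 1 of slack.
That remains the longest chain; total 9 hours.

9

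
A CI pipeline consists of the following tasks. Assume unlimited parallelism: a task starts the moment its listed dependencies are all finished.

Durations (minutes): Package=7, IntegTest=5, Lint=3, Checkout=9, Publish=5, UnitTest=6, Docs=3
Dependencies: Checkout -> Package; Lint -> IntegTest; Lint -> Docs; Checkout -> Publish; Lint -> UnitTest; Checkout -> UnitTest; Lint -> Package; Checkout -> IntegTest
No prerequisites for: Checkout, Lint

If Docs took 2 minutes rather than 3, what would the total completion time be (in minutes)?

Baseline: Checkout→Package = 9+7 = 16 → 16 minutes.
Docs is off the critical path — its longest chain is 6 minutes, giving 10 of slack.
No other chain overtakes it, so the finish is 16 minutes.

16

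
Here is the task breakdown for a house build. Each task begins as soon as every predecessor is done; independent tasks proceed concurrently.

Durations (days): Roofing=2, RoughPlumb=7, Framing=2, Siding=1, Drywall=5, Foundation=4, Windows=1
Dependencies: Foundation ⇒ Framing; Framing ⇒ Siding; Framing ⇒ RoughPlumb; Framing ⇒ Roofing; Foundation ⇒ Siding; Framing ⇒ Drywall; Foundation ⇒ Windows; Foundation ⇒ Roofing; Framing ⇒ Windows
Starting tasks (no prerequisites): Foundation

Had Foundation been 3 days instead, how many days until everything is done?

Actual critical path: Foundation→Framing→RoughPlumb = 4+2+7 = 13 ⇒ 13 days.
Foundation lies on that path, so at 3 days the path becomes 12 days.
No other chain overtakes it, so the finish is 12 days.

12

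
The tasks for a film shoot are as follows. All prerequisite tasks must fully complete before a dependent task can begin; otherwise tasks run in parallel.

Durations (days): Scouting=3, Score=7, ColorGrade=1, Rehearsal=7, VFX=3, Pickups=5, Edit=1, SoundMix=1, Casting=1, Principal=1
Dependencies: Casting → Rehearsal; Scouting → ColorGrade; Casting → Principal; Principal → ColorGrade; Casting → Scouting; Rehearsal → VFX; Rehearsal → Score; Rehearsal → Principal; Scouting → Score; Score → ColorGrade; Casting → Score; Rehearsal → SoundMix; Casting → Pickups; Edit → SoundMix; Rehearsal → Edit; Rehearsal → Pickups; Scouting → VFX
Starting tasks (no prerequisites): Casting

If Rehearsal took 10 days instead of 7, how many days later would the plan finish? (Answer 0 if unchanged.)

3

As given, the longest chain is Casting→Rehearsal→Score→ColorGrade = 1+7+7+1 = 16, so the finish is 16 days.
Since Rehearsal is critical, the +3 change carries straight to that chain (now 19 days).
The critical path is still Casting→Rehearsal→Score→ColorGrade; finish is now 19 days.
Change in finish: 19 − 16 = +3 days.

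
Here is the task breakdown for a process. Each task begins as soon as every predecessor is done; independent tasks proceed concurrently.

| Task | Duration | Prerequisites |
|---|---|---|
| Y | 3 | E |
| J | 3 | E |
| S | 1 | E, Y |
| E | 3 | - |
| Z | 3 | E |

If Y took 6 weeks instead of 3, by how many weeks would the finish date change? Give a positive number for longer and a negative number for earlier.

The binding path is E→Y→S = 3+3+1 = 7; finish at 7 weeks.
Y lies on that path, so at 6 weeks the path becomes 10 weeks.
No other chain overtakes it, so the finish is 10 weeks.
Change in finish: 10 − 7 = +3 weeks.

3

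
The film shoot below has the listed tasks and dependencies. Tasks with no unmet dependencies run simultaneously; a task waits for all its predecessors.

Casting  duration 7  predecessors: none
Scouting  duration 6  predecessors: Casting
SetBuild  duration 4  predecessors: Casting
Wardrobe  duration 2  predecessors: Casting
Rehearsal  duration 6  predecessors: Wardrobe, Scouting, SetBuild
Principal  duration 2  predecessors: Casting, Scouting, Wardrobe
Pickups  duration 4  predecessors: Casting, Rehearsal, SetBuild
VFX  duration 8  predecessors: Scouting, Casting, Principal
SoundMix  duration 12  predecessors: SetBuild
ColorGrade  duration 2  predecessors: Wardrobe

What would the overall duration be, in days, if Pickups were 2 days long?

Baseline: Casting→Scouting→Rehearsal→Pickups = 7+6+6+4 = 23 → 23 days.
Pickups is on the critical path; changing it to 2 makes that path 21 days.
Now Casting→Scouting→Principal→VFX = 7+6+2+8 = 23 is longest, so the finish becomes 23 days.

23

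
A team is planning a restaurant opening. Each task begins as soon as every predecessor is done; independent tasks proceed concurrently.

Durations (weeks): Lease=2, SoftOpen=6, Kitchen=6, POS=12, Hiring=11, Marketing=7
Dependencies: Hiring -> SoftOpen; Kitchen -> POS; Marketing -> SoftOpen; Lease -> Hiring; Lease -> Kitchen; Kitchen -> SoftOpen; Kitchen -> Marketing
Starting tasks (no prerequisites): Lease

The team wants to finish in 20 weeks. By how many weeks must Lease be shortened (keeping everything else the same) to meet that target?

1

Current finish: 21 weeks; target: 20.
Lease is on every critical path, so each week cut from Lease cuts the finish by one (this holds down to a finish of 20).
Need 21 − 20 = 1 week off Lease → Lease becomes 1 week, finish becomes 20.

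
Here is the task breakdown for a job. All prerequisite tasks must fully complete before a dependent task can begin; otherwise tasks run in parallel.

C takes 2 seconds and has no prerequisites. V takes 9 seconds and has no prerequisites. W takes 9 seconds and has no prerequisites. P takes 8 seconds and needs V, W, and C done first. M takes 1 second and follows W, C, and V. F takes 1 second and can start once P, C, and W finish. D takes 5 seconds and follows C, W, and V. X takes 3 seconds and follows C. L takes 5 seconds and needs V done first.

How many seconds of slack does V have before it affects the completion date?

0

V→P→F = 9+8+1 = 18 sets the makespan at 18 seconds.
V finishes as early as 9 and must finish by 9.
Slack of V = 0 − 0 = 0 seconds.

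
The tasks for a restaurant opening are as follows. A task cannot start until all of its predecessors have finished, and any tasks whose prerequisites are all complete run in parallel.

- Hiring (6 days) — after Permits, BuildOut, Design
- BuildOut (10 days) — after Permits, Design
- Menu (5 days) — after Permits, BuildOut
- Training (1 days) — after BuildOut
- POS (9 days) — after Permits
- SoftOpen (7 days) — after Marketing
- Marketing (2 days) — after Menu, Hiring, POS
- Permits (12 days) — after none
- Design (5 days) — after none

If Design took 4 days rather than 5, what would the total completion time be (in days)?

As given, the longest chain is Permits→BuildOut→Hiring→Marketing→SoftOpen = 12+10+6+2+7 = 37, so the finish is 37 days.
Design has 7 days of float (longest path through it is 30).
The critical path is still Permits→BuildOut→Hiring→Marketing→SoftOpen; finish is now 37 days.

37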